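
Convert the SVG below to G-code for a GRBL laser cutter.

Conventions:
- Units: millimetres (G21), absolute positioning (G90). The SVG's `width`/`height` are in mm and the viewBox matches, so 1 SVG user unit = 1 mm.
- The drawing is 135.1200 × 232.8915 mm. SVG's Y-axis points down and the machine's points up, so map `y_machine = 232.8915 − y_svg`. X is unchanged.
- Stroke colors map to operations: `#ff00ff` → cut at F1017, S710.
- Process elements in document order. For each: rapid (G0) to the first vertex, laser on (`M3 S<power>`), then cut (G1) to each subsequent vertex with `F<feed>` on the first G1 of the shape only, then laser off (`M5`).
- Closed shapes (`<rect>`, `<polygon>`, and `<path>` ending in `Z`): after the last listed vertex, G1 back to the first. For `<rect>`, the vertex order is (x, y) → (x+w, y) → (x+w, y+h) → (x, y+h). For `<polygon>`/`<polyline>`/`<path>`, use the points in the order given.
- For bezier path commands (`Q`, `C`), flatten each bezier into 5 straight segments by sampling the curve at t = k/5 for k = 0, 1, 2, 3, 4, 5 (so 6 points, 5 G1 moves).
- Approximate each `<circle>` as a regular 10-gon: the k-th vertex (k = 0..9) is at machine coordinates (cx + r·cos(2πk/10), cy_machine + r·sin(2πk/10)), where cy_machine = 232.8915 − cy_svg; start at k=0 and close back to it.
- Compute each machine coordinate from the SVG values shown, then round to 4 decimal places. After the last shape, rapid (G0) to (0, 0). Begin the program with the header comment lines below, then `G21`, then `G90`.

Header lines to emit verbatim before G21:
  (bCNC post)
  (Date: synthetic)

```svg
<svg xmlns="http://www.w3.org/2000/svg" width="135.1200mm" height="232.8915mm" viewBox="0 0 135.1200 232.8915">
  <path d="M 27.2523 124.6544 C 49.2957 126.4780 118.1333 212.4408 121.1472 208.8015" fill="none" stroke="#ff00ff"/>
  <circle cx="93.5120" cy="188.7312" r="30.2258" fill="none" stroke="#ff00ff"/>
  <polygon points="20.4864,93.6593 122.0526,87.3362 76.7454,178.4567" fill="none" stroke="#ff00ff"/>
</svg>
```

(bCNC post)
(Date: synthetic)
G21
G90
G0 X27.2523 Y108.2371
M3 S710
G1 X45.1927 Y98.4362 F1017
G1 X68.9581 Y76.7814
G1 X93.1427 Y51.6124
G1 X112.3410 Y31.2687
G1 X121.1472 Y24.0900
M5
G0 X123.7378 Y44.1603
M3 S710
G1 X117.9652 Y61.9266 F1017
G1 X102.8523 Y72.9067
G1 X84.1717 Y72.9067
G1 X69.0588 Y61.9266
G1 X63.2862 Y44.1603
G1 X69.0588 Y26.3940
G1 X84.1717 Y15.4139
G1 X102.8523 Y15.4139
G1 X117.9652 Y26.3940
G1 X123.7378 Y44.1603
M5
G0 X20.4864 Y139.2322
M3 S710
G1 X122.0526 Y145.5553 F1017
G1 X76.7454 Y54.4348
G1 X20.4864 Y139.2322
M5
G0 X0.0000 Y0.0000

viewBox `0 0 135.1200 232.8915` with mm width/height → 1 unit = 1 mm. Flip: y_m = 232.8915 − y_svg.

**Shape 1** — `<path>` cubic bezier, stroke `#ff00ff` → cut (S710, F1017). Control points (SVG): P0=(27.2523,124.6544), P1=(49.2957,126.4780), P2=(118.1333,212.4408), P3=(121.1472,208.8015); sampled at t=k/5. Machine vertices: (27.2523,108.2371) → (45.1927,98.4362) → (68.9581,76.7814) → (93.1427,51.6124) → (112.3410,31.2687) → (121.1472,24.0900). Open path.

**Shape 2** — `<circle>` circle, stroke `#ff00ff` → cut (S710, F1017). Machine vertices: (123.7378,44.1603) → (117.9652,61.9266) → (102.8523,72.9067) → (84.1717,72.9067) → (69.0588,61.9266) → (63.2862,44.1603) → (69.0588,26.3940) → (84.1717,15.4139) → (102.8523,15.4139) → (117.9652,26.3940) → (123.7378,44.1603). Closed: final G1 returns to the first vertex.

**Shape 3** — `<polygon>` regular polygon, stroke `#ff00ff` → cut (S710, F1017). Machine vertices: (20.4864,139.2322) → (122.0526,145.5553) → (76.7454,54.4348) → (20.4864,139.2322). Closed: final G1 returns to the first vertex.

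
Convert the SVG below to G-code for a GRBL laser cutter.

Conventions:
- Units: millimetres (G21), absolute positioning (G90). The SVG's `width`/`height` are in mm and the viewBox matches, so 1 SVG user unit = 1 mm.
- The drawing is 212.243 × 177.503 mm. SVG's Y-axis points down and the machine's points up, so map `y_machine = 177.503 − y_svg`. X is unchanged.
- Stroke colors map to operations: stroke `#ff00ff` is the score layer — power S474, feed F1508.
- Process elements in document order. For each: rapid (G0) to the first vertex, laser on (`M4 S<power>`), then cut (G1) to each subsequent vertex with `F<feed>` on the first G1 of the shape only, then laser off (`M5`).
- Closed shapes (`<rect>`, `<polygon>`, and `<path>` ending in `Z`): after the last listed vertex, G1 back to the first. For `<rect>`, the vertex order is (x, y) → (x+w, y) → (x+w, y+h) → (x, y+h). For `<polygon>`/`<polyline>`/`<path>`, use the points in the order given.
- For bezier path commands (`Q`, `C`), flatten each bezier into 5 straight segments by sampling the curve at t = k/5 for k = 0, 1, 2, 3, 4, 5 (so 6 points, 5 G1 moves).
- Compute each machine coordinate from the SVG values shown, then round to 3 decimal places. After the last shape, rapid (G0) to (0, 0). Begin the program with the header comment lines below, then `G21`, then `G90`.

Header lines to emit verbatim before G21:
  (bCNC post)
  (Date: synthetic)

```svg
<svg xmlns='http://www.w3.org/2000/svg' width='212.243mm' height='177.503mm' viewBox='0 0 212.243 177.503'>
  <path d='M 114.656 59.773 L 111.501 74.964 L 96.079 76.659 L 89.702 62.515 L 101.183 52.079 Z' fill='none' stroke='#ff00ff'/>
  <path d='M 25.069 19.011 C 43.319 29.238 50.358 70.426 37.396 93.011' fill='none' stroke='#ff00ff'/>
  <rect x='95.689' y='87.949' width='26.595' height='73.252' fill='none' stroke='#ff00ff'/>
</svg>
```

viewBox `0 0 212.243 177.503` with mm width/height → 1 unit = 1 mm. Flip: y_m = 177.503 − y_svg.

**Shape 1** — `<path>` regular polygon, stroke `#ff00ff` → score (S474, F1508). Machine vertices: (114.656,117.730) → (111.501,102.539) → (96.079,100.844) → (89.702,114.988) → (101.183,125.424) → (114.656,117.730). Closed: final G1 returns to the first vertex.

**Shape 2** — `<path>` cubic bezier, stroke `#ff00ff` → score (S474, F1508). Control points (SVG): P0=(25.069,19.011), P1=(43.319,29.238), P2=(50.358,70.426), P3=(37.396,93.011); sampled at t=k/5. Machine vertices: (25.069,158.492) → (34.603,149.037) → (41.025,134.530) → (43.912,117.351) → (42.843,99.879) → (37.396,84.492). Open path.

**Shape 3** — `<rect>` rectangle, stroke `#ff00ff` → score (S474, F1508). Machine vertices: (95.689,89.554) → (122.284,89.554) → (122.284,16.302) → (95.689,16.302) → (95.689,89.554). Closed: final G1 returns to the first vertex.

(bCNC post)
(Date: synthetic)
G21
G90
G0 X114.656 Y117.730
M4 S474
G1 X111.501 Y102.539 F1508
G1 X96.079 Y100.844
G1 X89.702 Y114.988
G1 X101.183 Y125.424
G1 X114.656 Y117.730
M5
G0 X25.069 Y158.492
M4 S474
G1 X34.603 Y149.037 F1508
G1 X41.025 Y134.530
G1 X43.912 Y117.351
G1 X42.843 Y99.879
G1 X37.396 Y84.492
M5
G0 X95.689 Y89.554
M4 S474
G1 X122.284 Y89.554 F1508
G1 X122.284 Y16.302
G1 X95.689 Y16.302
G1 X95.689 Y89.554
M5
G0 X0.000 Y0.000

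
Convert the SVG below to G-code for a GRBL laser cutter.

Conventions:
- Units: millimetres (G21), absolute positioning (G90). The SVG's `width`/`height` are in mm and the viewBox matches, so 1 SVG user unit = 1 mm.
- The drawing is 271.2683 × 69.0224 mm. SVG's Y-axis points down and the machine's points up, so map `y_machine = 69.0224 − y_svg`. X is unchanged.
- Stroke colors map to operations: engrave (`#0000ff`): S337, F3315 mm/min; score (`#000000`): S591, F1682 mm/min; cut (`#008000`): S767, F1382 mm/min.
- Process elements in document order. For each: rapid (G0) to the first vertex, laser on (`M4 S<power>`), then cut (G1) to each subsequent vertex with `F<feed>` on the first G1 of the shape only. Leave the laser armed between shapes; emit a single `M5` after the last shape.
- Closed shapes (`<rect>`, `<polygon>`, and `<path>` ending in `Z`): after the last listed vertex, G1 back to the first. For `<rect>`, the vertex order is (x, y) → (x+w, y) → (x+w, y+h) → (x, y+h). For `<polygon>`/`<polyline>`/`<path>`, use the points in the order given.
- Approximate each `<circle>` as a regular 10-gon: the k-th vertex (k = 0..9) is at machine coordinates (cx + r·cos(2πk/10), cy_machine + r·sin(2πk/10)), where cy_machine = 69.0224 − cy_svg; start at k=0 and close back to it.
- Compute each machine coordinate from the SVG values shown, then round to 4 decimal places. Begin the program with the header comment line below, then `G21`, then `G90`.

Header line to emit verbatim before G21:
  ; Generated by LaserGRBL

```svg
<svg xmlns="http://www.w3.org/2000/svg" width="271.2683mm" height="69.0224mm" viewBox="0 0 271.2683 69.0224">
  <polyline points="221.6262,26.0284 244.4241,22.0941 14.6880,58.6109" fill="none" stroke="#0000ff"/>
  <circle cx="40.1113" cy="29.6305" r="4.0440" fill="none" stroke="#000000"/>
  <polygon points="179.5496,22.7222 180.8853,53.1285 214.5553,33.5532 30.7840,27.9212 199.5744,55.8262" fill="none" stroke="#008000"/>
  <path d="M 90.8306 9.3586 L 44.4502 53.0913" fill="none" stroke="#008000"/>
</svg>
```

; Generated by LaserGRBL
G21
G90
G0 X221.6262 Y42.9940
M4 S337
G1 X244.4241 Y46.9283 F3315
G1 X14.6880 Y10.4115
G0 X44.1553 Y39.3919
M4 S591
G1 X43.3830 Y41.7689 F1682
G1 X41.3610 Y43.2380
G1 X38.8616 Y43.2380
G1 X36.8396 Y41.7689
G1 X36.0673 Y39.3919
G1 X36.8396 Y37.0149
G1 X38.8616 Y35.5458
G1 X41.3610 Y35.5458
G1 X43.3830 Y37.0149
G1 X44.1553 Y39.3919
G0 X179.5496 Y46.3002
M4 S767
G1 X180.8853 Y15.8939 F1382
G1 X214.5553 Y35.4692
G1 X30.7840 Y41.1012
G1 X199.5744 Y13.1962
G1 X179.5496 Y46.3002
G0 X90.8306 Y59.6638
M4 S767
G1 X44.4502 Y15.9311 F1382
M5

viewBox `0 0 271.2683 69.0224` with mm width/height → 1 unit = 1 mm. Flip: y_m = 69.0224 − y_svg.

**Shape 1** — `<polyline>` open polyline, stroke `#0000ff` → engrave (S337, F3315). Machine vertices: (221.6262,42.9940) → (244.4241,46.9283) → (14.6880,10.4115). Open path.

**Shape 2** — `<circle>` circle, stroke `#000000` → score (S591, F1682). Machine vertices: (44.1553,39.3919) → (43.3830,41.7689) → (41.3610,43.2380) → (38.8616,43.2380) → (36.8396,41.7689) → (36.0673,39.3919) → (36.8396,37.0149) → (38.8616,35.5458) → (41.3610,35.5458) → (43.3830,37.0149) → (44.1553,39.3919). Closed: final G1 returns to the first vertex.

**Shape 3** — `<polygon>` closed polygon, stroke `#008000` → cut (S767, F1382). Machine vertices: (179.5496,46.3002) → (180.8853,15.8939) → (214.5553,35.4692) → (30.7840,41.1012) → (199.5744,13.1962) → (179.5496,46.3002). Closed: final G1 returns to the first vertex.

**Shape 4** — `<path>` line segment, stroke `#008000` → cut (S767, F1382). Machine vertices: (90.8306,59.6638) → (44.4502,15.9311). Open path.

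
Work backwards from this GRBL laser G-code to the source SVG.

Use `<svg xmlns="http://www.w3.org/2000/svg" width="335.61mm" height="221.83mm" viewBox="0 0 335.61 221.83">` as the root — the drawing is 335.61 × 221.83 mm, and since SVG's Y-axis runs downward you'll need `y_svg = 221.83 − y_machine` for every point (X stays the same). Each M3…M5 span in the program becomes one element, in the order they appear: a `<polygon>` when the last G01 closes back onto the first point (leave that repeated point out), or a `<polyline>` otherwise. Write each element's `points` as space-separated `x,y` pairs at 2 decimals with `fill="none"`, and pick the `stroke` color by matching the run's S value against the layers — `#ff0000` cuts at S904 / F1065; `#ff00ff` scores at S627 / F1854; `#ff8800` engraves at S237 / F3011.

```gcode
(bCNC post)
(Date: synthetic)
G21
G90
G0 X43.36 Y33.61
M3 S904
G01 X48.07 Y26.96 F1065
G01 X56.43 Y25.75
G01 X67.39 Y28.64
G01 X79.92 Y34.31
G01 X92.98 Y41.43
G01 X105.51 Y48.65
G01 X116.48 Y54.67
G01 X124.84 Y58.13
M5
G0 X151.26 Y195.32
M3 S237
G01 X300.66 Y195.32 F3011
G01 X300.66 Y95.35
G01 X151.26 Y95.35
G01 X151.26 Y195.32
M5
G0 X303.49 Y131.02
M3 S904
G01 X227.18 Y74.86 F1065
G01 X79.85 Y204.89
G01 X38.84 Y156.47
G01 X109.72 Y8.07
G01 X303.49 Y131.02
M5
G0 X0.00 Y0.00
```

Each laser-on run becomes one SVG element. Flip Y back into SVG space with y_svg = 221.83 − y_machine.

Run 1: S904 ⇒ cut layer `#ff0000`. The run is open, so emit a `<polyline>` with points (Y-flipped): 43.36,188.22 48.07,194.87 56.43,196.08 67.39,193.19 79.92,187.52 92.98,180.40 105.51,173.18 116.48,167.16 124.84,163.70.

Run 2: power S237 maps to stroke `#ff8800` (engrave). The run returns to its start, so emit a `<polygon>` with points (Y-flipped): 151.26,26.51 300.66,26.51 300.66,126.48 151.26,126.48.

Run 3: power S904 maps to stroke `#ff0000` (cut). The run returns to its start, so emit a `<polygon>` with points (Y-flipped): 303.49,90.81 227.18,146.97 79.85,16.94 38.84,65.36 109.72,213.76.

<svg xmlns="http://www.w3.org/2000/svg" width="335.61mm" height="221.83mm" viewBox="0 0 335.61 221.83">
  <polyline points="43.36,188.22 48.07,194.87 56.43,196.08 67.39,193.19 79.92,187.52 92.98,180.40 105.51,173.18 116.48,167.16 124.84,163.70" fill="none" stroke="#ff0000"/>
  <polygon points="151.26,26.51 300.66,26.51 300.66,126.48 151.26,126.48" fill="none" stroke="#ff8800"/>
  <polygon points="303.49,90.81 227.18,146.97 79.85,16.94 38.84,65.36 109.72,213.76" fill="none" stroke="#ff0000"/>
</svg>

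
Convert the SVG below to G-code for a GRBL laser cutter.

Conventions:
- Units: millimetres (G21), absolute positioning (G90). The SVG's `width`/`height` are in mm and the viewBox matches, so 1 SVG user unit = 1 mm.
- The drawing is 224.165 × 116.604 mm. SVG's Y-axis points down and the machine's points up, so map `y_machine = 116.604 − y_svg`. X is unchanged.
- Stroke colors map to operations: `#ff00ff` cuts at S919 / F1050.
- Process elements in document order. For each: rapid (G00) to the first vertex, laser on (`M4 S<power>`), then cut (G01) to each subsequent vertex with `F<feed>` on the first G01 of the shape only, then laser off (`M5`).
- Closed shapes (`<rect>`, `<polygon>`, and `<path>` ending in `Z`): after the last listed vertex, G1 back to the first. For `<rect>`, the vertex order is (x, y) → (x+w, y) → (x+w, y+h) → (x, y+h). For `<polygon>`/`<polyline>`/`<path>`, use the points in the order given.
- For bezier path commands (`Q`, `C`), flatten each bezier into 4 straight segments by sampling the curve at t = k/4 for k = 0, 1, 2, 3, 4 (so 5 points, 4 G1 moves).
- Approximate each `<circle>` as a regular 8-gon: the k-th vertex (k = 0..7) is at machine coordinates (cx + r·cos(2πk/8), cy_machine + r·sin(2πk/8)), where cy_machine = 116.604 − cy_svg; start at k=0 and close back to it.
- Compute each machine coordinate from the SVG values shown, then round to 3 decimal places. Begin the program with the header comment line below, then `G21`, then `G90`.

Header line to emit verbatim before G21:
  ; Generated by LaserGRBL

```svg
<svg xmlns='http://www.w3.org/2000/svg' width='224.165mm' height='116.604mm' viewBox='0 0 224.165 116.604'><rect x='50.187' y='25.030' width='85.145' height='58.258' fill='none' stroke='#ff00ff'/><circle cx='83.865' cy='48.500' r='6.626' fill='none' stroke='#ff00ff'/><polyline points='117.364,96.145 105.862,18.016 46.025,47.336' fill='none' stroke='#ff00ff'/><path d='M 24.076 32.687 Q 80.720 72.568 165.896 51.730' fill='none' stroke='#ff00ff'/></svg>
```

viewBox `0 0 224.165 116.604` with mm width/height → 1 unit = 1 mm. Flip: y_m = 116.604 − y_svg.

**Shape 1** — `<rect>` rectangle, stroke `#ff00ff` → cut (S919, F1050). Machine vertices: (50.187,91.574) → (135.332,91.574) → (135.332,33.316) → (50.187,33.316) → (50.187,91.574). Closed: final G1 returns to the first vertex.

**Shape 2** — `<circle>` circle, stroke `#ff00ff` → cut (S919, F1050). Machine vertices: (90.491,68.104) → (88.550,72.789) → (83.865,74.730) → (79.180,72.789) → (77.239,68.104) → (79.180,63.419) → (83.865,61.478) → (88.550,63.419) → (90.491,68.104). Closed: final G1 returns to the first vertex.

**Shape 3** — `<polyline>` open polyline, stroke `#ff00ff` → cut (S919, F1050). Machine vertices: (117.364,20.459) → (105.862,98.588) → (46.025,69.268). Open path.

**Shape 4** — `<path>` quadratic bezier, stroke `#ff00ff` → cut (S919, F1050). Control points (SVG): P0=(24.076,32.687), P1=(80.720,72.568), P2=(165.896,51.730); sampled at t=k/4. Machine vertices: (24.076,83.917) → (54.181,67.771) → (87.853,59.216) → (125.091,58.250) → (165.896,64.874). Open path.

; Generated by LaserGRBL
G21
G90
G00 X50.187 Y91.574
M4 S919
G01 X135.332 Y91.574 F1050
G01 X135.332 Y33.316
G01 X50.187 Y33.316
G01 X50.187 Y91.574
M5
G00 X90.491 Y68.104
M4 S919
G01 X88.550 Y72.789 F1050
G01 X83.865 Y74.730
G01 X79.180 Y72.789
G01 X77.239 Y68.104
G01 X79.180 Y63.419
G01 X83.865 Y61.478
G01 X88.550 Y63.419
G01 X90.491 Y68.104
M5
G00 X117.364 Y20.459
M4 S919
G01 X105.862 Y98.588 F1050
G01 X46.025 Y69.268
M5
G00 X24.076 Y83.917
M4 S919
G01 X54.181 Y67.771 F1050
G01 X87.853 Y59.216
G01 X125.091 Y58.250
G01 X165.896 Y64.874
M5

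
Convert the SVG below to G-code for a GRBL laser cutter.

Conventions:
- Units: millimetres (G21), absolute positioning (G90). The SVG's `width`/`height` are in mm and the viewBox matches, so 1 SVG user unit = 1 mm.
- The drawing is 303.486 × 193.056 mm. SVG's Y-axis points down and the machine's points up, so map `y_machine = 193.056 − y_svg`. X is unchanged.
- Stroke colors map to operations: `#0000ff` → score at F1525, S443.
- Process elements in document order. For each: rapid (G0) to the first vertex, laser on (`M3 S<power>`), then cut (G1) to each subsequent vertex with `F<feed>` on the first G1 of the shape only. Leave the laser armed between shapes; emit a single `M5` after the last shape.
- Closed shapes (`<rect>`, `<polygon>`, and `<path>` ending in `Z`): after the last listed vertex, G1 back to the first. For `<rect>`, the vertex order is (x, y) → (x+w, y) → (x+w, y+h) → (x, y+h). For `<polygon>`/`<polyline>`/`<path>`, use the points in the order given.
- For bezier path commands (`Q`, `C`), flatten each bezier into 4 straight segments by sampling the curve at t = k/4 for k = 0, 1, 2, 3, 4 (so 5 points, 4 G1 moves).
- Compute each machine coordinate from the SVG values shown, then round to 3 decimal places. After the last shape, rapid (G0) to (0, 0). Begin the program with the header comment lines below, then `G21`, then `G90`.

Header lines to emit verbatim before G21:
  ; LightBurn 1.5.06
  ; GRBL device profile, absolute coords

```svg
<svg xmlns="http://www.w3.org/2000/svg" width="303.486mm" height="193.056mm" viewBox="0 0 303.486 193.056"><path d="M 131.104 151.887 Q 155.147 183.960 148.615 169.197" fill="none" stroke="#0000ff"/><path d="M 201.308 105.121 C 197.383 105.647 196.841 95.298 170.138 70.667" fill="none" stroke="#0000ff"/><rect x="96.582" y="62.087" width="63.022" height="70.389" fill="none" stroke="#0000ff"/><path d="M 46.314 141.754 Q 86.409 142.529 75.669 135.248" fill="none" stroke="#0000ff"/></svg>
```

; LightBurn 1.5.06
; GRBL device profile, absolute coords
G21
G90
G0 X131.104 Y41.169
M3 S443
G1 X141.215 Y28.060 F1525
G1 X147.503 Y20.805
G1 X149.970 Y19.405
G1 X148.615 Y23.859
G0 X201.308 Y87.935
M3 S443
G1 X198.537 Y89.633 F1525
G1 X194.265 Y95.728
G1 X185.722 Y106.540
G1 X170.138 Y122.389
G0 X96.582 Y130.969
M3 S443
G1 X159.604 Y130.969 F1525
G1 X159.604 Y60.580
G1 X96.582 Y60.580
G1 X96.582 Y130.969
G0 X46.314 Y51.302
M3 S443
G1 X63.184 Y51.418 F1525
G1 X73.700 Y52.541
G1 X77.862 Y54.671
G1 X75.669 Y57.808
M5
G0 X0.000 Y0.000

Since the viewBox matches the mm dimensions, user units are millimetres directly. The only transform is the Y-flip y_m = 193.056 − y_svg.

Shape 1 is a quadratic bezier drawn with `<path>`. Its stroke #0000ff means score at S443, F1525. After flipping Y the toolpath is (131.104,41.169) → (141.215,28.060) → (147.503,20.805) → (149.970,19.405) → (148.615,23.859).

Shape 2 is a cubic bezier drawn with `<path>`. Its stroke #0000ff means score at S443, F1525. After flipping Y the toolpath is (201.308,87.935) → (198.537,89.633) → (194.265,95.728) → (185.722,106.540) → (170.138,122.389).

Shape 3 is a rectangle drawn with `<rect>`. Its stroke #0000ff means score at S443, F1525. After flipping Y the toolpath is (96.582,130.969) → (159.604,130.969) → (159.604,60.580) → (96.582,60.580) → (96.582,130.969), returning to the start.

Shape 4 is a quadratic bezier drawn with `<path>`. Its stroke #0000ff means score at S443, F1525. After flipping Y the toolpath is (46.314,51.302) → (63.184,51.418) → (73.700,52.541) → (77.862,54.671) → (75.669,57.808).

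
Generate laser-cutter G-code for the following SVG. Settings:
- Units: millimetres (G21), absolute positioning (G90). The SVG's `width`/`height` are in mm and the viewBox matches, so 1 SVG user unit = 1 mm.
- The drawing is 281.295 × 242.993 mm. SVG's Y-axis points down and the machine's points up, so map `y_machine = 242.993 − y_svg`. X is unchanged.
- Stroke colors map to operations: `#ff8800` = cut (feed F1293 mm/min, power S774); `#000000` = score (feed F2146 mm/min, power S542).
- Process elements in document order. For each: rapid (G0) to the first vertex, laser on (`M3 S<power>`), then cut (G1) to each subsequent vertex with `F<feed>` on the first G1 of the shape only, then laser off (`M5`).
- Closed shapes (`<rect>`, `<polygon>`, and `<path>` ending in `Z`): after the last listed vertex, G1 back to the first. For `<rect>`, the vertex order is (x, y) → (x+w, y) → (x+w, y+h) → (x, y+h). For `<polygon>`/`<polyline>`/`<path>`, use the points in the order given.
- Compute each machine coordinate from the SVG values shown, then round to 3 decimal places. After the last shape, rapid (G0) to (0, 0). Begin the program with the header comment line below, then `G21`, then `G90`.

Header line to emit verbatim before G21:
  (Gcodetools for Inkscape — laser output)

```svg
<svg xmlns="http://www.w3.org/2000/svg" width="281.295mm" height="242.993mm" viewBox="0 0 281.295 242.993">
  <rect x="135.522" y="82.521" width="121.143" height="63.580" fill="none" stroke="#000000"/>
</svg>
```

viewBox `0 0 281.295 242.993` with mm width/height → 1 unit = 1 mm. Flip: y_m = 242.993 − y_svg.

**Shape 1** — `<rect>` rectangle, stroke `#000000` → score (S542, F2146). Machine vertices: (135.522,160.472) → (256.665,160.472) → (256.665,96.892) → (135.522,96.892) → (135.522,160.472). Closed: final G1 returns to the first vertex.

(Gcodetools for Inkscape — laser output)
G21
G90
G0 X135.522 Y160.472
M3 S542
G1 X256.665 Y160.472 F2146
G1 X256.665 Y96.892
G1 X135.522 Y96.892
G1 X135.522 Y160.472
M5
G0 X0.000 Y0.000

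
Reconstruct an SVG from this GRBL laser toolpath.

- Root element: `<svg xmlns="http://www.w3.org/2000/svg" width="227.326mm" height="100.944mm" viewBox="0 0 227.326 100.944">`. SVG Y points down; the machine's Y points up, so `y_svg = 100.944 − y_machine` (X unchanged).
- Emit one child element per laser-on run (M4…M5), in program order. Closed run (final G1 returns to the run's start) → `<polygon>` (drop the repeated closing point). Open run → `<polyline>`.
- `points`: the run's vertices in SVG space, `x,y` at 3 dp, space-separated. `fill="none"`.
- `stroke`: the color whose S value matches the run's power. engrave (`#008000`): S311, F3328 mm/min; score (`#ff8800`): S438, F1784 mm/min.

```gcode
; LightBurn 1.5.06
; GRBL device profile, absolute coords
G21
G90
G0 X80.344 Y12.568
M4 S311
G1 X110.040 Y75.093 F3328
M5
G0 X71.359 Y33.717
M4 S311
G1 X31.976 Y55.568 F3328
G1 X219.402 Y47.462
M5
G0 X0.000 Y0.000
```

<svg xmlns="http://www.w3.org/2000/svg" width="227.326mm" height="100.944mm" viewBox="0 0 227.326 100.944">
  <polyline points="80.344,88.376 110.040,25.851" fill="none" stroke="#008000"/>
  <polyline points="71.359,67.227 31.976,45.376 219.402,53.482" fill="none" stroke="#008000"/>
</svg>

y_svg = 100.944 − y_m. Every run uses S311, so all elements get stroke `#008000` (engrave).

[1] open run; points: 80.344,88.376 110.040,25.851

[2] open run; points: 71.359,67.227 31.976,45.376 219.402,53.482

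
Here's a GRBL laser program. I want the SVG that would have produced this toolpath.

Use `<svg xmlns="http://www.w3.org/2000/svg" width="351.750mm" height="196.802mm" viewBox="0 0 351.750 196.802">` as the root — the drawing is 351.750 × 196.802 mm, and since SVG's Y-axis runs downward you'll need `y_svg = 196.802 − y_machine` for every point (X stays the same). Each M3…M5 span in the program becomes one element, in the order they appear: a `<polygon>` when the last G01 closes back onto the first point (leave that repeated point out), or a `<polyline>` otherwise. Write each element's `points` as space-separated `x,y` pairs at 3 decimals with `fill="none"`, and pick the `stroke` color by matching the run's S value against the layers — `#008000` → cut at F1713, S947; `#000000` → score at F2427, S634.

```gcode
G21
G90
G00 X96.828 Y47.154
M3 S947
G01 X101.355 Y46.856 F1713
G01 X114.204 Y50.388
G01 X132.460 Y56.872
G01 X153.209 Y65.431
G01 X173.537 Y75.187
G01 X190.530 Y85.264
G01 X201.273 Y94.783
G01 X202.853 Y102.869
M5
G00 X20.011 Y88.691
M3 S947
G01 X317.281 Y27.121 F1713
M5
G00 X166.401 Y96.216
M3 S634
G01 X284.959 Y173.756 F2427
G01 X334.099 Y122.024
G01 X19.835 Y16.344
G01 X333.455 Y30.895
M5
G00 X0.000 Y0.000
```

y_svg = 196.802 − y_m.

[1] S947→`#008000` (cut); open run; points: 96.828,149.648 101.355,149.946 114.204,146.414 132.460,139.930 153.209,131.371 173.537,121.615 190.530,111.538 201.273,102.019 202.853,93.933

[2] S947→`#008000` (cut); open run; points: 20.011,108.111 317.281,169.681

[3] S634→`#000000` (score); open run; points: 166.401,100.586 284.959,23.046 334.099,74.778 19.835,180.458 333.455,165.907

<svg xmlns="http://www.w3.org/2000/svg" width="351.750mm" height="196.802mm" viewBox="0 0 351.750 196.802">
  <polyline points="96.828,149.648 101.355,149.946 114.204,146.414 132.460,139.930 153.209,131.371 173.537,121.615 190.530,111.538 201.273,102.019 202.853,93.933" fill="none" stroke="#008000"/>
  <polyline points="20.011,108.111 317.281,169.681" fill="none" stroke="#008000"/>
  <polyline points="166.401,100.586 284.959,23.046 334.099,74.778 19.835,180.458 333.455,165.907" fill="none" stroke="#000000"/>
</svg>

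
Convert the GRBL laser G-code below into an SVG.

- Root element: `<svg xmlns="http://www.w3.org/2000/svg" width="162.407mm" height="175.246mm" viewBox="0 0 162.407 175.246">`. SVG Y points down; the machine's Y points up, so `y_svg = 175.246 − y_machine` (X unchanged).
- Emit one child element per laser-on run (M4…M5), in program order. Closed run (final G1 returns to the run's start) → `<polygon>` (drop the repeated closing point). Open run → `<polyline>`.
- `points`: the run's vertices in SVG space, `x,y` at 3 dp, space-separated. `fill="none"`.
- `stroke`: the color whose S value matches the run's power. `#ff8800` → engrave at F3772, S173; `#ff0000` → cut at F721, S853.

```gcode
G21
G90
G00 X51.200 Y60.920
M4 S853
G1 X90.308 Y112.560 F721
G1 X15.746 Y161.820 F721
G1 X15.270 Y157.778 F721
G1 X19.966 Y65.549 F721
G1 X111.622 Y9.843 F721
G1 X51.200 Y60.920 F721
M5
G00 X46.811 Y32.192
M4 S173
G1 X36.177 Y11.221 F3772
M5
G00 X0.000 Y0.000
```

<svg xmlns="http://www.w3.org/2000/svg" width="162.407mm" height="175.246mm" viewBox="0 0 162.407 175.246">
  <polygon points="51.200,114.326 90.308,62.686 15.746,13.426 15.270,17.468 19.966,109.697 111.622,165.403" fill="none" stroke="#ff0000"/>
  <polyline points="46.811,143.054 36.177,164.025" fill="none" stroke="#ff8800"/>
</svg>

Each laser-on run becomes one SVG element. Flip Y back into SVG space with y_svg = 175.246 − y_machine.

Run 1: S853 ⇒ cut layer `#ff0000`. The run returns to its start, so emit a `<polygon>` with points (Y-flipped): 51.200,114.326 90.308,62.686 15.746,13.426 15.270,17.468 19.966,109.697 111.622,165.403.

Run 2: the run's S173 means `#ff8800` (engrave). The run is open, so emit a `<polyline>` with points (Y-flipped): 46.811,143.054 36.177,164.025.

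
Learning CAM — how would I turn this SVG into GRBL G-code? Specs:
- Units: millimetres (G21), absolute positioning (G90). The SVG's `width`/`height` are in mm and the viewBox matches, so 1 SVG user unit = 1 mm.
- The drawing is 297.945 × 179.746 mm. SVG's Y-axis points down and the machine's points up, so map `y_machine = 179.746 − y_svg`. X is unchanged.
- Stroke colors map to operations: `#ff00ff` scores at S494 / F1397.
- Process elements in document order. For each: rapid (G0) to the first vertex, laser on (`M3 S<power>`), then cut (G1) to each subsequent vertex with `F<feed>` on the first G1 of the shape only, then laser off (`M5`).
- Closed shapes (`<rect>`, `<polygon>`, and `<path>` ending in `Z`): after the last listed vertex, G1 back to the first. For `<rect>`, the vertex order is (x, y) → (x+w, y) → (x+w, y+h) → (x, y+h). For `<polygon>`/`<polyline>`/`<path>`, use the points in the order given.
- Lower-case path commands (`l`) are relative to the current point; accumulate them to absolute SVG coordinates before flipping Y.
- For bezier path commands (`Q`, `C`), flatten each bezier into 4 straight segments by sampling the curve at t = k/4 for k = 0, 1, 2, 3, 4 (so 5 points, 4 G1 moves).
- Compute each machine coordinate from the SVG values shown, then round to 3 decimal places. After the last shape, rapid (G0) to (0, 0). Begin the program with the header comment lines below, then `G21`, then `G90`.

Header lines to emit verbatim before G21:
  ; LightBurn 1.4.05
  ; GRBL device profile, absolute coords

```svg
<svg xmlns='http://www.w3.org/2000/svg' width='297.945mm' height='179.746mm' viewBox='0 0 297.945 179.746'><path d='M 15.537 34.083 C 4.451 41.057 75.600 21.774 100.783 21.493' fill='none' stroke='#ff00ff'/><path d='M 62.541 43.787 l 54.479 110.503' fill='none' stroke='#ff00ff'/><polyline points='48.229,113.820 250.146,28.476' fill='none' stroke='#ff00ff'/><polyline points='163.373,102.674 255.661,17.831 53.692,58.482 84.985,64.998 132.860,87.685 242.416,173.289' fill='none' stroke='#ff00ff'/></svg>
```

1 u = 1 mm; y_m = 179.746 − y.

[1] `<path>` cubic bezier, #ff00ff→score S494 F1397: (15.537,145.663) → (20.638,144.649) → (44.559,149.237) → (75.280,155.187) → (100.783,158.253)

[2] `<path>` line segment, #ff00ff→score S494 F1397: (62.541,135.959) → (117.020,25.456)

[3] `<polyline>` line segment, #ff00ff→score S494 F1397: (48.229,65.926) → (250.146,151.270)

[4] `<polyline>` open polyline, #ff00ff→score S494 F1397: (163.373,77.072) → (255.661,161.915) → (53.692,121.264) → (84.985,114.748) → (132.860,92.061) → (242.416,6.457)

; LightBurn 1.4.05
; GRBL device profile, absolute coords
G21
G90
G0 X15.537 Y145.663
M3 S494
G1 X20.638 Y144.649 F1397
G1 X44.559 Y149.237
G1 X75.280 Y155.187
G1 X100.783 Y158.253
M5
G0 X62.541 Y135.959
M3 S494
G1 X117.020 Y25.456 F1397
M5
G0 X48.229 Y65.926
M3 S494
G1 X250.146 Y151.270 F1397
M5
G0 X163.373 Y77.072
M3 S494
G1 X255.661 Y161.915 F1397
G1 X53.692 Y121.264
G1 X84.985 Y114.748
G1 X132.860 Y92.061
G1 X242.416 Y6.457
M5
G0 X0.000 Y0.000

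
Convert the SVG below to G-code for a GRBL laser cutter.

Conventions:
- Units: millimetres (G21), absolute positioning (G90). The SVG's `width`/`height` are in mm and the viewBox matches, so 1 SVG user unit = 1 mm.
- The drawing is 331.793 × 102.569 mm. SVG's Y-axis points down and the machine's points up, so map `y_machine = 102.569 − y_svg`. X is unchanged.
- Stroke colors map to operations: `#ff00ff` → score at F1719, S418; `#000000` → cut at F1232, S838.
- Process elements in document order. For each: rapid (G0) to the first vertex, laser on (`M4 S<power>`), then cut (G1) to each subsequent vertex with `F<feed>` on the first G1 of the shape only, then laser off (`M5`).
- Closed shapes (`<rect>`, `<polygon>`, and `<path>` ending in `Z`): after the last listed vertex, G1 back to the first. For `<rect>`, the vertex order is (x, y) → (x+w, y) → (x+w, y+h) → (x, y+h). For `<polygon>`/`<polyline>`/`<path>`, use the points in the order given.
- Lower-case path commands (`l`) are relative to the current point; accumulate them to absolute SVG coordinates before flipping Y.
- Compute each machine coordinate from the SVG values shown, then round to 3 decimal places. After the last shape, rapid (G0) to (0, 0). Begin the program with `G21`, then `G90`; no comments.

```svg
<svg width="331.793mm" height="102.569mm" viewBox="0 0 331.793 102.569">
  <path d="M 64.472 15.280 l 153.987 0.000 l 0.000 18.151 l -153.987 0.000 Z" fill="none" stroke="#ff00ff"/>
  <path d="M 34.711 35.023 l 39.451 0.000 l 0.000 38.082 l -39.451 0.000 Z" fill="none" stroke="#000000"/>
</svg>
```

Since the viewBox matches the mm dimensions, user units are millimetres directly. The only transform is the Y-flip y_m = 102.569 − y_svg.

Shape 1 is a rectangle drawn with `<path>`. Its stroke #ff00ff means score at S418, F1719. After flipping Y the toolpath is (64.472,87.289) → (218.459,87.289) → (218.459,69.138) → (64.472,69.138) → (64.472,87.289), returning to the start.

Shape 2 is a rectangle drawn with `<path>`. Its stroke #000000 means cut at S838, F1232. After flipping Y the toolpath is (34.711,67.546) → (74.162,67.546) → (74.162,29.464) → (34.711,29.464) → (34.711,67.546), returning to the start.

G21
G90
G0 X64.472 Y87.289
M4 S418
G1 X218.459 Y87.289 F1719
G1 X218.459 Y69.138
G1 X64.472 Y69.138
G1 X64.472 Y87.289
M5
G0 X34.711 Y67.546
M4 S838
G1 X74.162 Y67.546 F1232
G1 X74.162 Y29.464
G1 X34.711 Y29.464
G1 X34.711 Y67.546
M5
G0 X0.000 Y0.000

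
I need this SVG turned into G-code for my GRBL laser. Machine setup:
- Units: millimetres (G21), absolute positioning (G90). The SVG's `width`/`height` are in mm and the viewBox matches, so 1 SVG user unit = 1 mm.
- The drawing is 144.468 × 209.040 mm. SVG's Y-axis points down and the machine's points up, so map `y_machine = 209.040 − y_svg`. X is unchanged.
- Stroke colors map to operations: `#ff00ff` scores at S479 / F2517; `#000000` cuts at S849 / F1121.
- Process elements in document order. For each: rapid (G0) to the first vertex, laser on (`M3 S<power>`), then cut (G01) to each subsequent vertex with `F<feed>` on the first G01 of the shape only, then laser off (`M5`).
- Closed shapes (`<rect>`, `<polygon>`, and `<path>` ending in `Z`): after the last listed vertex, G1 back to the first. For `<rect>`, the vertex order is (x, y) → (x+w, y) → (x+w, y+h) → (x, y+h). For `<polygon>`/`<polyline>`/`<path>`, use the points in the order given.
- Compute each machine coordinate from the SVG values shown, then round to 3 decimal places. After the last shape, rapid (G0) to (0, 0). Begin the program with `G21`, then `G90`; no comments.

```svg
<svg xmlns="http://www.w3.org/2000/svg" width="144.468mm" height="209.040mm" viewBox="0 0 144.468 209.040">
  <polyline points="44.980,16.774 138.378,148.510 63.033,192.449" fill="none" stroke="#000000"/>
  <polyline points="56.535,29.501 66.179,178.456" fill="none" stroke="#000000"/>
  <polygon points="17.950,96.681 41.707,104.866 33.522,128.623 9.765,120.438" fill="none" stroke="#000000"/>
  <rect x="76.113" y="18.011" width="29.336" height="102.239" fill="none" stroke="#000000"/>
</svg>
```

G21
G90
G0 X44.980 Y192.266
M3 S849
G01 X138.378 Y60.530 F1121
G01 X63.033 Y16.591
M5
G0 X56.535 Y179.539
M3 S849
G01 X66.179 Y30.584 F1121
M5
G0 X17.950 Y112.359
M3 S849
G01 X41.707 Y104.174 F1121
G01 X33.522 Y80.417
G01 X9.765 Y88.602
G01 X17.950 Y112.359
M5
G0 X76.113 Y191.029
M3 S849
G01 X105.449 Y191.029 F1121
G01 X105.449 Y88.790
G01 X76.113 Y88.790
G01 X76.113 Y191.029
M5
G0 X0.000 Y0.000

1 u = 1 mm; y_m = 209.040 − y.

[1] `<polyline>` open polyline, #000000→cut S849 F1121: (44.980,192.266) → (138.378,60.530) → (63.033,16.591)

[2] `<polyline>` line segment, #000000→cut S849 F1121: (56.535,179.539) → (66.179,30.584)

[3] `<polygon>` regular polygon, #000000→cut S849 F1121: (17.950,112.359) → (41.707,104.174) → (33.522,80.417) → (9.765,88.602) → (17.950,112.359) (closed)

[4] `<rect>` rectangle, #000000→cut S849 F1121: (76.113,191.029) → (105.449,191.029) → (105.449,88.790) → (76.113,88.790) → (76.113,191.029) (closed)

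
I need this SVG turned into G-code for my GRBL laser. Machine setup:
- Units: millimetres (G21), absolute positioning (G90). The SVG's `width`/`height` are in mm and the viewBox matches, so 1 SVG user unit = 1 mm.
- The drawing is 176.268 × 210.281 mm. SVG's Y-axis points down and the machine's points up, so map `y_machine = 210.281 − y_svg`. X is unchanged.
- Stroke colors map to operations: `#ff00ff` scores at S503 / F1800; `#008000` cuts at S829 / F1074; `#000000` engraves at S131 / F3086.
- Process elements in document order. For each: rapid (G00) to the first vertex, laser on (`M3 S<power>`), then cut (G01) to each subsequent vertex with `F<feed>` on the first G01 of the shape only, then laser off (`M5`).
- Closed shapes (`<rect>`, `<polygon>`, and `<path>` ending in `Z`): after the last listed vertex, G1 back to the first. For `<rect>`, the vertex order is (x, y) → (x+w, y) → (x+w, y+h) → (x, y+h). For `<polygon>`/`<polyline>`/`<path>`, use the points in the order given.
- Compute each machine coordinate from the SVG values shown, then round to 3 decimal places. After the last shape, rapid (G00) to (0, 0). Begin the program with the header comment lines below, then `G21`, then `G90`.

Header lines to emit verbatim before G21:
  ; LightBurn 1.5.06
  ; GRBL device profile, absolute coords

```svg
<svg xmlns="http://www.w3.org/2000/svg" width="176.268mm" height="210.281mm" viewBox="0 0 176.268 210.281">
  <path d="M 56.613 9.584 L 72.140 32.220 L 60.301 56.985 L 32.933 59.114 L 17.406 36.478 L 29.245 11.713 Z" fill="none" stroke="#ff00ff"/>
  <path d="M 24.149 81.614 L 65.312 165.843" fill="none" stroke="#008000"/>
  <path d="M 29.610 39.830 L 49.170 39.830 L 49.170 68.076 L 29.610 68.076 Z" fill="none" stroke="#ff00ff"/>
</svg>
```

; LightBurn 1.5.06
; GRBL device profile, absolute coords
G21
G90
G00 X56.613 Y200.697
M3 S503
G01 X72.140 Y178.061 F1800
G01 X60.301 Y153.296
G01 X32.933 Y151.167
G01 X17.406 Y173.803
G01 X29.245 Y198.568
G01 X56.613 Y200.697
M5
G00 X24.149 Y128.667
M3 S829
G01 X65.312 Y44.438 F1074
M5
G00 X29.610 Y170.451
M3 S503
G01 X49.170 Y170.451 F1800
G01 X49.170 Y142.205
G01 X29.610 Y142.205
G01 X29.610 Y170.451
M5
G00 X0.000 Y0.000

1 u = 1 mm; y_m = 210.281 − y.

[1] `<path>` regular polygon, #ff00ff→score S503 F1800: (56.613,200.697) → (72.140,178.061) → (60.301,153.296) → (32.933,151.167) → (17.406,173.803) → (29.245,198.568) → (56.613,200.697) (closed)

[2] `<path>` line segment, #008000→cut S829 F1074: (24.149,128.667) → (65.312,44.438)

[3] `<path>` rectangle, #ff00ff→score S503 F1800: (29.610,170.451) → (49.170,170.451) → (49.170,142.205) → (29.610,142.205) → (29.610,170.451) (closed)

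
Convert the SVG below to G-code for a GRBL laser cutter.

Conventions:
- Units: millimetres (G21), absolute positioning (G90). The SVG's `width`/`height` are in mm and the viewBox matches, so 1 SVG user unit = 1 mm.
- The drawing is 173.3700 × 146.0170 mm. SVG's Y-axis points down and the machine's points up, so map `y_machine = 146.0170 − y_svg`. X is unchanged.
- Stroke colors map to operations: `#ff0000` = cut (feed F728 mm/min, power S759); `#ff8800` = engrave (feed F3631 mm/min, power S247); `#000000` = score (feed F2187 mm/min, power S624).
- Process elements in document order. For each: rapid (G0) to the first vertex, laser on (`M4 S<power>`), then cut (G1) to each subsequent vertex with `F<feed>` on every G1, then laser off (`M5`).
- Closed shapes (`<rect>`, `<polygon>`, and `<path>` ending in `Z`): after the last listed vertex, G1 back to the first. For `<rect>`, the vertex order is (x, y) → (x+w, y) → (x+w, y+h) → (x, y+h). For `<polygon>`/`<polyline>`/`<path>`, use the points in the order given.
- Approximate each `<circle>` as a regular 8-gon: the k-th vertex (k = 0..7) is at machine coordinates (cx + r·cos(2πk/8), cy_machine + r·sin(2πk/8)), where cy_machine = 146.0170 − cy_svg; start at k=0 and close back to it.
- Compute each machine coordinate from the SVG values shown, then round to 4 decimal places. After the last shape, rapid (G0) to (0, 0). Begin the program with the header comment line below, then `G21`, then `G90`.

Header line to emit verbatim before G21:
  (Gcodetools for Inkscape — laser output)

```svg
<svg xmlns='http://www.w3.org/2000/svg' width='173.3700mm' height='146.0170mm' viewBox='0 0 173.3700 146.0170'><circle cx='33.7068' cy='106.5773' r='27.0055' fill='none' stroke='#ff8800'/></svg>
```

Since the viewBox matches the mm dimensions, user units are millimetres directly. The only transform is the Y-flip y_m = 146.0170 − y_svg.

Shape 1 is a circle drawn with `<circle>`. Its stroke #ff8800 means engrave at S247, F3631. After flipping Y the toolpath is (60.7123,39.4397) → (52.8026,58.5355) → (33.7068,66.4452) → (14.6110,58.5355) → (6.7013,39.4397) → (14.6110,20.3439) → (33.7068,12.4342) → (52.8026,20.3439) → (60.7123,39.4397), returning to the start.

(Gcodetools for Inkscape — laser output)
G21
G90
G0 X60.7123 Y39.4397
M4 S247
G1 X52.8026 Y58.5355 F3631
G1 X33.7068 Y66.4452 F3631
G1 X14.6110 Y58.5355 F3631
G1 X6.7013 Y39.4397 F3631
G1 X14.6110 Y20.3439 F3631
G1 X33.7068 Y12.4342 F3631
G1 X52.8026 Y20.3439 F3631
G1 X60.7123 Y39.4397 F3631
M5
G0 X0.0000 Y0.0000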